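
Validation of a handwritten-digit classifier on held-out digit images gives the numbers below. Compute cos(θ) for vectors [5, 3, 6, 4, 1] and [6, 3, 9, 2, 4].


A·B = 5·6 + 3·3 + 6·9 + 4·2 + 1·4 = 105
‖A‖ = √87 = 9.3274, ‖B‖ = √146 = 12.083
cos = 105/(√87·√146) = 105/√12702 = 0.9317

0.9317


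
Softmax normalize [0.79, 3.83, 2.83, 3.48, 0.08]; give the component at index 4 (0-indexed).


Exponentials: e^0.79=2.2034, e^3.83=46.0625, e^2.83=16.9455, e^3.48=32.4597, e^0.08=1.0833
Sum = 98.7544
Softmax = [0.0223, 0.4664, 0.1716, 0.3287, 0.011]
p[4] = 1.0833/98.7544 = 0.011

0.011


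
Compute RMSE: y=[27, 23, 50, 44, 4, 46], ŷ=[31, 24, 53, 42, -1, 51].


MSE = 80/6 = 13.3333
RMSE = √(80/6) = 3.6515

3.6515


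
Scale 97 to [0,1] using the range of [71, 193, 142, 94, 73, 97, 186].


min=71, max=193
(97-71)/(193-71) = 26/122 = 0.2131

0.2131


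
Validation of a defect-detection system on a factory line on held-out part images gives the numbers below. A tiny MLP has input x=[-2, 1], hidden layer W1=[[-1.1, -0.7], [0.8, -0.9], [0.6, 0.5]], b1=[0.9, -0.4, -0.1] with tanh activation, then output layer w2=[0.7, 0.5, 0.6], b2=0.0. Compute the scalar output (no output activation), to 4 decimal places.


z1[0] = (-1.1)·(-2) + (-0.7)·(1) + 0.9 = 2.4
z1[1] = (0.8)·(-2) + (-0.9)·(1) - 0.4 = -2.9
z1[2] = (0.6)·(-2) + (0.5)·(1) - 0.1 = -0.8
h = tanh(z1) = [0.9837, -0.994, -0.664]
output = (0.7)·(0.9837) + (0.5)·(-0.994) + (0.6)·(-0.664) + 0.0 = -0.2068

-0.2068


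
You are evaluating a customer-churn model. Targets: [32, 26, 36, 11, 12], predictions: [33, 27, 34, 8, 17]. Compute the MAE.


Absolute errors: |32-33|=1, |26-27|=1, |36-34|=2, |11-8|=3, |12-17|=5
Sum = 12
MAE = 12/5 = 12/5

12/5


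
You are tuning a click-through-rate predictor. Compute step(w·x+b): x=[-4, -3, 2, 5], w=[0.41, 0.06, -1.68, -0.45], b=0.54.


z = (-4)·(0.41) + (-3)·(0.06) + (2)·(-1.68) + (5)·(-0.45) + 0.54
  = -6.89
step(z) = 0 (z<0)

0


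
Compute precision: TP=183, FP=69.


Precision = TP/(TP+FP)
= 183/(183+69)
= 183/252 = 72.62%

72.62%


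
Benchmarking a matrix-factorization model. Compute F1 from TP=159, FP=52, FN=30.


Precision = 159/211 = 0.7536
Recall = 159/189 = 0.8413
F1 = 2·P·R/(P+R) = 2·TP/(2·TP+FP+FN) = 318/(318+52+30) = 318/400 = 0.795

0.795


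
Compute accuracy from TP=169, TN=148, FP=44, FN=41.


Accuracy = (TP+TN)/(TP+TN+FP+FN)
= (169+148)/(402)
= 317/402 = 78.86%

78.86%


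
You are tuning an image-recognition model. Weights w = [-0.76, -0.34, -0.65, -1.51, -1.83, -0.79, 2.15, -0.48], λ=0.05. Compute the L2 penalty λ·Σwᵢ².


‖w‖₂² = (-0.76)² + (-0.34)² + (-0.65)² + (-1.51)² + (-1.83)² + (-0.79)² + (2.15)² + (-0.48)²
     = 0.5776 + 0.1156 + 0.4225 + 2.2801 + 3.3489 + 0.6241 + 4.6225 + 0.2304
     = 12.2217
λ·‖w‖₂² = 0.05·12.2217 = 0.611085

0.611085


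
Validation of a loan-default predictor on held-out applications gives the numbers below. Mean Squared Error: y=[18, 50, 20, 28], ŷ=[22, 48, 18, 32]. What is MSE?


Squared errors: (18-22)²=16, (50-48)²=4, (20-18)²=4, (28-32)²=16
Sum = 40
MSE = 40/4 = 10

10


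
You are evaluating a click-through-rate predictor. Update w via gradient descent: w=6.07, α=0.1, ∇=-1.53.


w_new = w - α·∇
= 6.07 - 0.1·-1.53
= 6.07 + 0.153
= 6.223

6.223


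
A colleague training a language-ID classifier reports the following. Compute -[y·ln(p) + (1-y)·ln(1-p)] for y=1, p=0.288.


BCE = -[y·ln(p) + (1-y)·ln(1-p)]
= -1·ln(0.288) - 0
= -ln(0.288) = 1.2448

1.2448


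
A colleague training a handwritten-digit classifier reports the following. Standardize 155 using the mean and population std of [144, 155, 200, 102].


μ = 150.25, σ = 34.8739
z = (155 - 150.25)/34.8739 = 0.1362

0.1362


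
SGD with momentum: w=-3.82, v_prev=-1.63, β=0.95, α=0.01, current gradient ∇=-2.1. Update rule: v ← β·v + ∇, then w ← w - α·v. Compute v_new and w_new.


v_new = 0.95·-1.63 - 2.1 = -1.5485 - 2.1 = -3.6485
w_new = -3.82 - 0.01·-3.6485 = -3.82 + 0.036485 = -3.783515

v_new=-3.6485, w_new=-3.783515


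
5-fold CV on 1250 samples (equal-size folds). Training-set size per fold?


Fold size = 1250/5 = 250
Training per fold = 1250 - 250 = 1000

1000


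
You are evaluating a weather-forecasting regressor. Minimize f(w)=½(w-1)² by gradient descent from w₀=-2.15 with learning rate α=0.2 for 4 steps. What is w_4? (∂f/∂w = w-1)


step 1: grad = -2.15-1 = -3.15; w = -2.15 - 0.2·(-3.15) = -1.52
step 2: grad = -1.52-1 = -2.52; w = -1.52 - 0.2·(-2.52) = -1.016
step 3: grad = -1.016-1 = -2.016; w = -1.016 - 0.2·(-2.016) = -0.6128
step 4: grad = -0.6128-1 = -1.6128; w = -0.6128 - 0.2·(-1.6128) = -0.29024

-0.29024


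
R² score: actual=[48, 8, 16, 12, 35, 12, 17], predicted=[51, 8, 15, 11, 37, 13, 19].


ȳ = 21.1429
SS_res = Σ(y-ŷ)² = 20
SS_tot = Σ(y-ȳ)² = 1296.86
R² = 1 - SS_res/SS_tot = 1 - 0.0154 = 0.9846

0.9846


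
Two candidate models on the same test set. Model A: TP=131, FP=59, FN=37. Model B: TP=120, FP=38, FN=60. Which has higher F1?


Model A: P=131/190=0.6895, R=131/168=0.7798, F1=2PR/(P+R)=2TP/(2TP+FP+FN)=262/358=0.7318
Model B: P=120/158=0.7595, R=120/180=0.6667, F1=2PR/(P+R)=2TP/(2TP+FP+FN)=240/338=0.7101
0.7318 > 0.7101 → Model A

Model A


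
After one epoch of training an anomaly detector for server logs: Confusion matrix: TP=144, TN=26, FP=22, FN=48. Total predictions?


Total = TP + TN + FP + FN
= 144 + 26 + 22 + 48
= 240
(Predicted positive: 166, predicted negative: 74)

240


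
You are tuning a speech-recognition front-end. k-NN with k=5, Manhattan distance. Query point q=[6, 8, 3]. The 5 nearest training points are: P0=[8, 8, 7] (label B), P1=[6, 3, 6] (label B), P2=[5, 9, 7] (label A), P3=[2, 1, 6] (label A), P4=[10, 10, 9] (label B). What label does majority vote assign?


d(q,P0) = 6  (label B)
d(q,P1) = 8  (label B)
d(q,P2) = 6  (label A)
d(q,P3) = 14  (label A)
d(q,P4) = 12  (label B)
Votes: A=2, B=3
Majority → B

B


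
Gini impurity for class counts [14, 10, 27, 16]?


Probabilities: [14/67, 10/67, 27/67, 16/67] ≈ [0.209, 0.1493, 0.403, 0.2388]
Σpᵢ² = (196 + 100 + 729 + 256)/67² = 1281/4489
Gini = 1 - Σpᵢ² = 1 - 1281/4489 = 0.7146

0.7146


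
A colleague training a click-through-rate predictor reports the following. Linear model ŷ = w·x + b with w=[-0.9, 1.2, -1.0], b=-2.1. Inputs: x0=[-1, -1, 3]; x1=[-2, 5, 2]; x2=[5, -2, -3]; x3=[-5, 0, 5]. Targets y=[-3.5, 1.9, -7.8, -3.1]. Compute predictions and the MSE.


ŷ0 = (-0.9)·(-1) + (1.2)·(-1) + (-1.0)·(3) - 2.1 = -5.4
ŷ1 = (-0.9)·(-2) + (1.2)·(5) + (-1.0)·(2) - 2.1 = 3.7
ŷ2 = (-0.9)·(5) + (1.2)·(-2) + (-1.0)·(-3) - 2.1 = -6.0
ŷ3 = (-0.9)·(-5) + (1.2)·(0) + (-1.0)·(5) - 2.1 = -2.6
errors² = [3.61, 3.24, 3.24, 0.25]
MSE = 10.3400/4 = 2.585

2.585


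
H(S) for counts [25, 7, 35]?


Probabilities: [25/67, 7/67, 35/67] ≈ [0.3731, 0.1045, 0.5224]
H = -((25/67)·log₂(25/67) + (7/67)·log₂(7/67) + (35/67)·log₂(35/67))
  = 1.3605 bits

1.3605 bits


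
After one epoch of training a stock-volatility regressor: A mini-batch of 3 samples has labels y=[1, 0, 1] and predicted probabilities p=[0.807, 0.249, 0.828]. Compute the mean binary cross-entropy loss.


L[0] = -ln(0.807) = 0.2144
L[1] = -ln(1-0.249) = -ln(0.751) = 0.2863
L[2] = -ln(0.828) = 0.1887
mean = (0.2144 + 0.2863 + 0.1887)/3 = 0.2298

0.2298


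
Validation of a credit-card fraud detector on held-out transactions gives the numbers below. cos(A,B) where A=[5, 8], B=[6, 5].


A·B = 5·6 + 8·5 = 70
‖A‖ = √89 = 9.434, ‖B‖ = √61 = 7.8102
cos = 70/(√89·√61) = 70/√5429 = 0.95

0.95


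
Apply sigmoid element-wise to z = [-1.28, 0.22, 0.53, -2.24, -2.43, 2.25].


σ(-1.28) = 1/(1+e^1.28) = 0.2176
σ(0.22) = 1/(1+e^-0.22) = 0.5548
σ(0.53) = 1/(1+e^-0.53) = 0.6295
σ(-2.24) = 1/(1+e^2.24) = 0.0962
σ(-2.43) = 1/(1+e^2.43) = 0.0809
σ(2.25) = 1/(1+e^-2.25) = 0.9047
result = [0.2176, 0.5548, 0.6295, 0.0962, 0.0809, 0.9047]

[0.2176, 0.5548, 0.6295, 0.0962, 0.0809, 0.9047]


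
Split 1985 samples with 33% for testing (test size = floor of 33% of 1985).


Test = ⌊1985·33/100⌋ = 655
Train = 1985 - 655 = 1330

Train: 1330, Test: 655


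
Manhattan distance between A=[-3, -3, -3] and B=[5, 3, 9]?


d = |-3-5| + |-3-3| + |-3-9|
  = 8 + 6 + 12
  = 26

26


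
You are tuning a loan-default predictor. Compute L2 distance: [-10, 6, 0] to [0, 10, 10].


d = √((-10-0)² + (6-10)² + (0-10)²)
  = √(100 + 16 + 100)
  = √216 = 14.6969

14.6969


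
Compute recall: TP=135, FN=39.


Recall = TP/(TP+FN)
= 135/(135+39)
= 135/174 = 77.59%

77.59%


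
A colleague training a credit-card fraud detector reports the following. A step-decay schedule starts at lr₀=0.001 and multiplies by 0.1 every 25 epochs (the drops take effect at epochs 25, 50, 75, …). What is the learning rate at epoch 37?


n_drops = ⌊37/25⌋ = 1
lr = 0.001·0.1^1 = 0.001·0.1 = 0.0001

0.0001


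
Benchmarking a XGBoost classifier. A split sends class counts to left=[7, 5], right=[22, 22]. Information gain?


Parent = [29, 27], H_parent = 0.9991
H_left = 0.9799 (n=12), H_right = 1 (n=44)
H_children = (12/56)·0.9799 + (44/56)·1 = 0.9957
IG = 0.9991 - 0.9957 = 0.0034

0.0034


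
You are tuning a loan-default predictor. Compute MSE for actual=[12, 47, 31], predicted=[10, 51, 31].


Squared errors: (12-10)²=4, (47-51)²=16, (31-31)²=0
Sum = 20
MSE = 20/3 = 20/3

20/3


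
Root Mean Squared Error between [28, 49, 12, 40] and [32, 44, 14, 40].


MSE = 45/4 = 11.25
RMSE = √(45/4) = 3.3541

3.3541


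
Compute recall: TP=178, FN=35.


Recall = TP/(TP+FN)
= 178/(178+35)
= 178/213 = 83.57%

83.57%


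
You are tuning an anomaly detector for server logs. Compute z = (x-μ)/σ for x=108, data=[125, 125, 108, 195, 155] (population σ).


μ = 141.6, σ = 30.6959
z = (108 - 141.6)/30.6959 = -1.0946

-1.0946


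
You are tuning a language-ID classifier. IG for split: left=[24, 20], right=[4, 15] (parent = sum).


Parent = [28, 35], H_parent = 0.9911
H_left = 0.994 (n=44), H_right = 0.7425 (n=19)
H_children = (44/63)·0.994 + (19/63)·0.7425 = 0.9182
IG = 0.9911 - 0.9182 = 0.0729

0.0729


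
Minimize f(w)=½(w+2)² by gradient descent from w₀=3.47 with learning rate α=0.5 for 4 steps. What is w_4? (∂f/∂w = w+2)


step 1: grad = 3.47+2 = 5.47; w = 3.47 - 0.5·(5.47) = 0.735
step 2: grad = 0.735+2 = 2.735; w = 0.735 - 0.5·(2.735) = -0.6325
step 3: grad = -0.6325+2 = 1.3675; w = -0.6325 - 0.5·(1.3675) = -1.31625
step 4: grad = -1.31625+2 = 0.68375; w = -1.31625 - 0.5·(0.68375) = -1.658125

-1.658125


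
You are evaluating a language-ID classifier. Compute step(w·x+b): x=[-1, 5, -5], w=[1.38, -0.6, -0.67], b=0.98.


z = (-1)·(1.38) + (5)·(-0.6) + (-5)·(-0.67) + 0.98
  = -0.05
step(z) = 0 (z<0)

0


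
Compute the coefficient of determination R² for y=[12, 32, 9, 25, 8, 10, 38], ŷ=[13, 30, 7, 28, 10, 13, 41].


ȳ = 19.1429
SS_res = Σ(y-ŷ)² = 40
SS_tot = Σ(y-ȳ)² = 916.86
R² = 1 - SS_res/SS_tot = 1 - 0.0436 = 0.9564

0.9564


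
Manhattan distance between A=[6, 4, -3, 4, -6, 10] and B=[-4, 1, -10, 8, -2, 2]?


d = |6+ 4| + |4-1| + |-3+ 10| + |4-8| + |-6+ 2| + |10-2|
  = 10 + 3 + 7 + 4 + 4 + 8
  = 36

36


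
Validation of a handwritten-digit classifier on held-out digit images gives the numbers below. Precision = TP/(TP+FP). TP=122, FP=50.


Precision = TP/(TP+FP)
= 122/(122+50)
= 122/172 = 70.93%

70.93%


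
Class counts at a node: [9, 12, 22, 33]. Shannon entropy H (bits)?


Probabilities: [9/76, 12/76, 22/76, 33/76] ≈ [0.1184, 0.1579, 0.2895, 0.4342]
H = -((9/76)·log₂(9/76) + (12/76)·log₂(12/76) + (22/76)·log₂(22/76) + (33/76)·log₂(33/76))
  = 1.8253 bits

1.8253 bits


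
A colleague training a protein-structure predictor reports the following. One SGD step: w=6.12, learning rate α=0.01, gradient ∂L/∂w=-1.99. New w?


w_new = w - α·∇
= 6.12 - 0.01·-1.99
= 6.12 + 0.0199
= 6.1399

6.1399


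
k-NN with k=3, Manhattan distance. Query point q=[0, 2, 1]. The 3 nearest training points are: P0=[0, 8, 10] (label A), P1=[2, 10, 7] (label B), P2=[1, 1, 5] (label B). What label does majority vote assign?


d(q,P0) = 15  (label A)
d(q,P1) = 16  (label B)
d(q,P2) = 6  (label B)
Votes: A=1, B=2
Majority → B

B


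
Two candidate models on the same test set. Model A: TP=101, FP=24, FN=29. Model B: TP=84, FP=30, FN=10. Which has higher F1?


Model A: P=101/125=0.808, R=101/130=0.7769, F1=2PR/(P+R)=2TP/(2TP+FP+FN)=202/255=0.7922
Model B: P=84/114=0.7368, R=84/94=0.8936, F1=2PR/(P+R)=2TP/(2TP+FP+FN)=168/208=0.8077
0.7922 < 0.8077 → Model B

Model B


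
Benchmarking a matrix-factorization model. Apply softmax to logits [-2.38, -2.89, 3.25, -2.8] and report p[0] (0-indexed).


Exponentials: e^-2.38=0.0926, e^-2.89=0.0556, e^3.25=25.7903, e^-2.8=0.0608
Sum = 25.9993
Softmax = [0.0036, 0.0021, 0.992, 0.0023]
p[0] = 0.0926/25.9993 = 0.0036

0.0036


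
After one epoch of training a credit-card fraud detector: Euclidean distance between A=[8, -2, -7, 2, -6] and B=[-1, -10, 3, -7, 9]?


d = √((8+ 1)² + (-2+ 10)² + (-7-3)² + (2+ 7)² + (-6-9)²)
  = √(81 + 64 + 100 + 81 + 225)
  = √551 = 23.4734

23.4734


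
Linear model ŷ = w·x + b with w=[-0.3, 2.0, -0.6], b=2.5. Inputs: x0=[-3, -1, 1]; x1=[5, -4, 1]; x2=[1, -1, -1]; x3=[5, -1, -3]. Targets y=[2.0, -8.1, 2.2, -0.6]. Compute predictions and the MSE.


ŷ0 = (-0.3)·(-3) + (2.0)·(-1) + (-0.6)·(1) + 2.5 = 0.8
ŷ1 = (-0.3)·(5) + (2.0)·(-4) + (-0.6)·(1) + 2.5 = -7.6
ŷ2 = (-0.3)·(1) + (2.0)·(-1) + (-0.6)·(-1) + 2.5 = 0.8
ŷ3 = (-0.3)·(5) + (2.0)·(-1) + (-0.6)·(-3) + 2.5 = 0.8
errors² = [1.44, 0.25, 1.96, 1.96]
MSE = 5.6100/4 = 1.4025

1.4025


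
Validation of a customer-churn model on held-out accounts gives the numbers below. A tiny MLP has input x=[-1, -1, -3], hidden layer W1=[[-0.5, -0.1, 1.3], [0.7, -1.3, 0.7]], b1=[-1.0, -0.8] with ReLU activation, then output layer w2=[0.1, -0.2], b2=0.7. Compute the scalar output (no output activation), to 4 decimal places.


z1[0] = (-0.5)·(-1) + (-0.1)·(-1) + (1.3)·(-3) - 1.0 = -4.3
z1[1] = (0.7)·(-1) + (-1.3)·(-1) + (0.7)·(-3) - 0.8 = -2.3
h = ReLU(z1) = [0.0, 0.0]
output = (0.1)·(0.0) + (-0.2)·(0.0) + 0.7 = 0.7

0.7


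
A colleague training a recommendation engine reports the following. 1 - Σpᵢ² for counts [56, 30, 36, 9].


Probabilities: [56/131, 30/131, 36/131, 9/131] ≈ [0.4275, 0.229, 0.2748, 0.0687]
Σpᵢ² = (3136 + 900 + 1296 + 81)/131² = 5413/17161
Gini = 1 - Σpᵢ² = 1 - 5413/17161 = 0.6846

0.6846


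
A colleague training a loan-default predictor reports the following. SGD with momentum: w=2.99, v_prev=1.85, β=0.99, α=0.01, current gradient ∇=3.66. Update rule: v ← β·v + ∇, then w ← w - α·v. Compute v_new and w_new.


v_new = 0.99·1.85 + 3.66 = 1.8315 + 3.66 = 5.4915
w_new = 2.99 - 0.01·5.4915 = 2.99 - 0.054915 = 2.935085

v_new=5.4915, w_new=2.935085


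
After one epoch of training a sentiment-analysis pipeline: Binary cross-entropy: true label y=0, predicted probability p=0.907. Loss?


BCE = -[y·ln(p) + (1-y)·ln(1-p)]
= -0 - 1·ln(1-0.907)
= -ln(0.093) = 2.3752

2.3752


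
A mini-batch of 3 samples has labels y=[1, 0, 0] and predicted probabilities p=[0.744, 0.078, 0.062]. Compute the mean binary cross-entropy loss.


L[0] = -ln(0.744) = 0.2957
L[1] = -ln(1-0.078) = -ln(0.922) = 0.0812
L[2] = -ln(1-0.062) = -ln(0.938) = 0.064
mean = (0.2957 + 0.0812 + 0.064)/3 = 0.147

0.147


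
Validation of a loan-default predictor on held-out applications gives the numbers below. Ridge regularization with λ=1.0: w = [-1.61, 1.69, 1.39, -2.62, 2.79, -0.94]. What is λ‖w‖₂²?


‖w‖₂² = (-1.61)² + (1.69)² + (1.39)² + (-2.62)² + (2.79)² + (-0.94)²
     = 2.5921 + 2.8561 + 1.9321 + 6.8644 + 7.7841 + 0.8836
     = 22.9124
λ·‖w‖₂² = 1.0·22.9124 = 22.9124

22.9124


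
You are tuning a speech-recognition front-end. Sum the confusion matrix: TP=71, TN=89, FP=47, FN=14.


Total = TP + TN + FP + FN
= 71 + 89 + 47 + 14
= 221
(Predicted positive: 118, predicted negative: 103)

221


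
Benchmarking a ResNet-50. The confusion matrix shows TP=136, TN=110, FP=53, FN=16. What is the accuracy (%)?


Accuracy = (TP+TN)/(TP+TN+FP+FN)
= (136+110)/(315)
= 246/315 = 78.1%

78.1%


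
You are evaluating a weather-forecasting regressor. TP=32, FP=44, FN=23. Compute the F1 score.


Precision = 32/76 = 0.4211
Recall = 32/55 = 0.5818
F1 = 2·P·R/(P+R) = 2·TP/(2·TP+FP+FN) = 64/(64+44+23) = 64/131 = 0.4885

0.4885


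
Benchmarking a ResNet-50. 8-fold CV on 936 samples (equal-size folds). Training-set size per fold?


Fold size = 936/8 = 117
Training per fold = 936 - 117 = 819

819


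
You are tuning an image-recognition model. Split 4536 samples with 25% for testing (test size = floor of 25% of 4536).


Test = ⌊4536·25/100⌋ = 1134
Train = 4536 - 1134 = 3402

Train: 3402, Test: 1134


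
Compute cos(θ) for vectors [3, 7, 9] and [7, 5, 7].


A·B = 3·7 + 7·5 + 9·7 = 119
‖A‖ = √139 = 11.7898, ‖B‖ = √123 = 11.0905
cos = 119/(√139·√123) = 119/√17097 = 0.9101

0.9101


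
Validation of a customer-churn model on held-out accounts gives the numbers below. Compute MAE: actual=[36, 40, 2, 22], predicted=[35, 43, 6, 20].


Absolute errors: |36-35|=1, |40-43|=3, |2-6|=4, |22-20|=2
Sum = 10
MAE = 10/4 = 5/2

5/2


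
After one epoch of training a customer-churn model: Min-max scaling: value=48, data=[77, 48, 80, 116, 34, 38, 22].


min=22, max=116
(48-22)/(116-22) = 26/94 = 0.2766

0.2766


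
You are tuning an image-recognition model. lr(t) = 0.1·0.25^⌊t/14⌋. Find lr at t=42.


n_drops = ⌊42/14⌋ = 3
lr = 0.1·0.25^3 = 0.1·0.015625 = 0.0015625

0.0015625


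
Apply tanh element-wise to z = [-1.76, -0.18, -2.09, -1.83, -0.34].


tanh(-1.76) = -0.9425
tanh(-0.18) = -0.1781
tanh(-2.09) = -0.9699
tanh(-1.83) = -0.9498
tanh(-0.34) = -0.3275
result = [-0.9425, -0.1781, -0.9699, -0.9498, -0.3275]

[-0.9425, -0.1781, -0.9699, -0.9498, -0.3275]


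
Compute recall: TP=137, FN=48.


Recall = TP/(TP+FN)
= 137/(137+48)
= 137/185 = 74.05%

74.05%


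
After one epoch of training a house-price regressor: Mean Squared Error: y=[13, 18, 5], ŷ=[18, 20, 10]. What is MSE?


Squared errors: (13-18)²=25, (18-20)²=4, (5-10)²=25
Sum = 54
MSE = 54/3 = 18

18


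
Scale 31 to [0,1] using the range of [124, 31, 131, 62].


min=31, max=131
(31-31)/(131-31) = 0/100 = 0.0

0.0


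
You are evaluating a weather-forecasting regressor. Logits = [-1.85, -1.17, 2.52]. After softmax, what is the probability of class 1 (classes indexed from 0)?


Exponentials: e^-1.85=0.1572, e^-1.17=0.3104, e^2.52=12.4286
Sum = 12.8962
Softmax = [0.0122, 0.0241, 0.9637]
p[1] = 0.3104/12.8962 = 0.0241

0.0241


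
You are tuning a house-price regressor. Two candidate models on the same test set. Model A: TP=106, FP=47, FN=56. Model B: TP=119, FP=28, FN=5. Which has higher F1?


Model A: P=106/153=0.6928, R=106/162=0.6543, F1=2PR/(P+R)=2TP/(2TP+FP+FN)=212/315=0.673
Model B: P=119/147=0.8095, R=119/124=0.9597, F1=2PR/(P+R)=2TP/(2TP+FP+FN)=238/271=0.8782
0.673 < 0.8782 → Model B

Model B


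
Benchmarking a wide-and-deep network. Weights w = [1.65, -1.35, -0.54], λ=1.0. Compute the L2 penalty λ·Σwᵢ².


‖w‖₂² = (1.65)² + (-1.35)² + (-0.54)²
     = 2.7225 + 1.8225 + 0.2916
     = 4.8366
λ·‖w‖₂² = 1.0·4.8366 = 4.8366

4.8366


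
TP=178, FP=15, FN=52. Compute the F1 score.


Precision = 178/193 = 0.9223
Recall = 178/230 = 0.7739
F1 = 2·P·R/(P+R) = 2·TP/(2·TP+FP+FN) = 356/(356+15+52) = 356/423 = 0.8416

0.8416


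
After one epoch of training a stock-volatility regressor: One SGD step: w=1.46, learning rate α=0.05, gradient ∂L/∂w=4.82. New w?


w_new = w - α·∇
= 1.46 - 0.05·4.82
= 1.46 - 0.241
= 1.219

1.219


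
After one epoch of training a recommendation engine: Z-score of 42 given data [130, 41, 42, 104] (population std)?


μ = 79.25, σ = 38.8547
z = (42 - 79.25)/38.8547 = -0.9587

-0.9587


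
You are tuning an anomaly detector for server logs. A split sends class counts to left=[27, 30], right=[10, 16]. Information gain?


Parent = [37, 46], H_parent = 0.9915
H_left = 0.998 (n=57), H_right = 0.9612 (n=26)
H_children = (57/83)·0.998 + (26/83)·0.9612 = 0.9865
IG = 0.9915 - 0.9865 = 0.005

0.005


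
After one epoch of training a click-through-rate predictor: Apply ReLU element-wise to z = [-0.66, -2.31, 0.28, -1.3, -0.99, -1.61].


ReLU(-0.66) = max(0, -0.66) = 0.0
ReLU(-2.31) = max(0, -2.31) = 0.0
ReLU(0.28) = max(0, 0.28) = 0.28
ReLU(-1.3) = max(0, -1.3) = 0.0
ReLU(-0.99) = max(0, -0.99) = 0.0
ReLU(-1.61) = max(0, -1.61) = 0.0
result = [0.0, 0.0, 0.28, 0.0, 0.0, 0.0]

[0.0, 0.0, 0.28, 0.0, 0.0, 0.0]


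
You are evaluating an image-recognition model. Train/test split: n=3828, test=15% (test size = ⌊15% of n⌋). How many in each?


Test = ⌊3828·15/100⌋ = 574
Train = 3828 - 574 = 3254

Train: 3254, Test: 574


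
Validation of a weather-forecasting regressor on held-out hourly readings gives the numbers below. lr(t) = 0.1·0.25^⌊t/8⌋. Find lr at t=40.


n_drops = ⌊40/8⌋ = 5
lr = 0.1·0.25^5 = 0.1·0.0009765625 = 0.00009765625

0.00009765625


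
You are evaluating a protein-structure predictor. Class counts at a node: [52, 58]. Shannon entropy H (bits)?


Probabilities: [52/110, 58/110] ≈ [0.4727, 0.5273]
H = -((52/110)·log₂(52/110) + (58/110)·log₂(58/110))
  = 0.9979 bits

0.9979 bits


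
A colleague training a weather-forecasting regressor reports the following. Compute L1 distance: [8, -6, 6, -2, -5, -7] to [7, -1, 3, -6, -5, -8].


d = |8-7| + |-6+ 1| + |6-3| + |-2+ 6| + |-5+ 5| + |-7+ 8|
  = 1 + 5 + 3 + 4 + 0 + 1
  = 14

14


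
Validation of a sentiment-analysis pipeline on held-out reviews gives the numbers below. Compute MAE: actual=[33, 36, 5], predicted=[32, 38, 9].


Absolute errors: |33-32|=1, |36-38|=2, |5-9|=4
Sum = 7
MAE = 7/3 = 7/3

7/3


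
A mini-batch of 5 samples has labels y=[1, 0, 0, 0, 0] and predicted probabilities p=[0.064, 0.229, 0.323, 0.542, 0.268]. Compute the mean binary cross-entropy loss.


L[0] = -ln(0.064) = 2.7489
L[1] = -ln(1-0.229) = -ln(0.771) = 0.2601
L[2] = -ln(1-0.323) = -ln(0.677) = 0.3901
L[3] = -ln(1-0.542) = -ln(0.458) = 0.7809
L[4] = -ln(1-0.268) = -ln(0.732) = 0.312
mean = (2.7489 + 0.2601 + 0.3901 + 0.7809 + 0.312)/5 = 0.8984

0.8984


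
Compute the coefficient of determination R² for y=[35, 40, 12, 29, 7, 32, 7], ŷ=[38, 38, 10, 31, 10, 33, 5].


ȳ = 23.1429
SS_res = Σ(y-ŷ)² = 35
SS_tot = Σ(y-ȳ)² = 1182.86
R² = 1 - SS_res/SS_tot = 1 - 0.0296 = 0.9704

0.9704


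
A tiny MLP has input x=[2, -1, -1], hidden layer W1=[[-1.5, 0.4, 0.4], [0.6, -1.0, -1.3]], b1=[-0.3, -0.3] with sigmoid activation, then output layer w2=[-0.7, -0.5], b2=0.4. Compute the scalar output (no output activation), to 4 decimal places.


z1[0] = (-1.5)·(2) + (0.4)·(-1) + (0.4)·(-1) - 0.3 = -4.1
z1[1] = (0.6)·(2) + (-1.0)·(-1) + (-1.3)·(-1) - 0.3 = 3.2
h = sigmoid(z1) = [0.0163, 0.9608]
output = (-0.7)·(0.0163) + (-0.5)·(0.9608) + 0.4 = -0.0918

-0.0918


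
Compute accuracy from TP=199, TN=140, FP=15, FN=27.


Accuracy = (TP+TN)/(TP+TN+FP+FN)
= (199+140)/(381)
= 339/381 = 88.98%

88.98%


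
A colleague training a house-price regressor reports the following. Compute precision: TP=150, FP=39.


Precision = TP/(TP+FP)
= 150/(150+39)
= 150/189 = 79.37%

79.37%


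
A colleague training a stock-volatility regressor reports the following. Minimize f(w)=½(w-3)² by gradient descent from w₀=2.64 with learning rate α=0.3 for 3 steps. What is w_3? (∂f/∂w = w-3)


step 1: grad = 2.64-3 = -0.36; w = 2.64 - 0.3·(-0.36) = 2.748
step 2: grad = 2.748-3 = -0.252; w = 2.748 - 0.3·(-0.252) = 2.8236
step 3: grad = 2.8236-3 = -0.1764; w = 2.8236 - 0.3·(-0.1764) = 2.87652

2.87652


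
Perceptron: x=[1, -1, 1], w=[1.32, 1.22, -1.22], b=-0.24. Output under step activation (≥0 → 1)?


z = (1)·(1.32) + (-1)·(1.22) + (1)·(-1.22) - 0.24
  = -1.36
step(z) = 0 (z<0)

0


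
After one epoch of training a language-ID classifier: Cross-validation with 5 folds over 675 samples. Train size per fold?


Fold size = 675/5 = 135
Training per fold = 675 - 135 = 540

540


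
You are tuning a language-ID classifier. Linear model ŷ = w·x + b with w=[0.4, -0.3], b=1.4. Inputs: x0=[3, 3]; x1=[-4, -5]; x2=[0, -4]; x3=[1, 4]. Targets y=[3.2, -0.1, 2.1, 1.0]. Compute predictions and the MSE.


ŷ0 = (0.4)·(3) + (-0.3)·(3) + 1.4 = 1.7
ŷ1 = (0.4)·(-4) + (-0.3)·(-5) + 1.4 = 1.3
ŷ2 = (0.4)·(0) + (-0.3)·(-4) + 1.4 = 2.6
ŷ3 = (0.4)·(1) + (-0.3)·(4) + 1.4 = 0.6
errors² = [2.25, 1.96, 0.25, 0.16]
MSE = 4.6200/4 = 1.155

1.155


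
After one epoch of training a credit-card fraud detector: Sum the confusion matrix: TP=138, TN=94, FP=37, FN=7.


Total = TP + TN + FP + FN
= 138 + 94 + 37 + 7
= 276
(Predicted positive: 175, predicted negative: 101)

276


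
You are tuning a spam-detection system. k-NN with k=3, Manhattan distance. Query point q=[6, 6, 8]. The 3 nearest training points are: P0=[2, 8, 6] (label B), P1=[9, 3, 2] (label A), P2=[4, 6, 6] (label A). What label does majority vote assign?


d(q,P0) = 8  (label B)
d(q,P1) = 12  (label A)
d(q,P2) = 4  (label A)
Votes: A=2, B=1
Majority → A

A


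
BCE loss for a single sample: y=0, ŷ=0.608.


BCE = -[y·ln(p) + (1-y)·ln(1-p)]
= -0 - 1·ln(1-0.608)
= -ln(0.392) = 0.9365

0.9365


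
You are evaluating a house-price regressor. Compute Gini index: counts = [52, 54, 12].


Probabilities: [52/118, 54/118, 12/118] ≈ [0.4407, 0.4576, 0.1017]
Σpᵢ² = (2704 + 2916 + 144)/118² = 5764/13924
Gini = 1 - Σpᵢ² = 1 - 5764/13924 = 0.586

0.586


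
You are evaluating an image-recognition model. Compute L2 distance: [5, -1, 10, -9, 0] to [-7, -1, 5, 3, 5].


d = √((5+ 7)² + (-1+ 1)² + (10-5)² + (-9-3)² + (0-5)²)
  = √(144 + 0 + 25 + 144 + 25)
  = √338 = 18.3848

18.3848


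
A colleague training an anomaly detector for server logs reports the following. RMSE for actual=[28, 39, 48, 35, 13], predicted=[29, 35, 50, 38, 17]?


MSE = 46/5 = 9.2
RMSE = √(46/5) = 3.0332

3.0332


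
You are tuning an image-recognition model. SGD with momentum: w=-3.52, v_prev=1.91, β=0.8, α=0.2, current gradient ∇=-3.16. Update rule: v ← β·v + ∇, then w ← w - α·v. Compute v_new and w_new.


v_new = 0.8·1.91 - 3.16 = 1.528 - 3.16 = -1.632
w_new = -3.52 - 0.2·-1.632 = -3.52 + 0.3264 = -3.1936

v_new=-1.632, w_new=-3.1936


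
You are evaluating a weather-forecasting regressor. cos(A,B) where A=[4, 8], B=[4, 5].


A·B = 4·4 + 8·5 = 56
‖A‖ = √80 = 8.9443, ‖B‖ = √41 = 6.4031
cos = 56/(√80·√41) = 56/√3280 = 0.9778

0.9778


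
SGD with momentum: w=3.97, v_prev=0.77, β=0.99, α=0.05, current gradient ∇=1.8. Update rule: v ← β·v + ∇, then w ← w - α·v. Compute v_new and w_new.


v_new = 0.99·0.77 + 1.8 = 0.7623 + 1.8 = 2.5623
w_new = 3.97 - 0.05·2.5623 = 3.97 - 0.128115 = 3.841885

v_new=2.5623, w_new=3.841885


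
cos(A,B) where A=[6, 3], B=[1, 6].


A·B = 6·1 + 3·6 = 24
‖A‖ = √45 = 6.7082, ‖B‖ = √37 = 6.0828
cos = 24/(√45·√37) = 24/√1665 = 0.5882

0.5882


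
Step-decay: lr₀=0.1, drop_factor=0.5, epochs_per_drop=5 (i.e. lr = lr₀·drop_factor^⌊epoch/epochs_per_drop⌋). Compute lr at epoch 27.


n_drops = ⌊27/5⌋ = 5
lr = 0.1·0.5^5 = 0.1·0.03125 = 0.003125

0.003125


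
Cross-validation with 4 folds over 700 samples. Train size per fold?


Fold size = 700/4 = 175
Training per fold = 700 - 175 = 525

525


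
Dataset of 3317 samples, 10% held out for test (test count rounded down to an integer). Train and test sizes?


Test = ⌊3317·10/100⌋ = 331
Train = 3317 - 331 = 2986

Train: 2986, Test: 331


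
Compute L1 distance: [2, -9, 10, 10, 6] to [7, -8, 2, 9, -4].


d = |2-7| + |-9+ 8| + |10-2| + |10-9| + |6+ 4|
  = 5 + 1 + 8 + 1 + 10
  = 25

25


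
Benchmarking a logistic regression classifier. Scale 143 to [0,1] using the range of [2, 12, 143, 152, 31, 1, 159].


min=1, max=159
(143-1)/(159-1) = 142/158 = 0.8987

0.8987


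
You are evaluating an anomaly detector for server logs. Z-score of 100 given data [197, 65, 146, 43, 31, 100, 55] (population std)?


μ = 91, σ = 56.3383
z = (100 - 91)/56.3383 = 0.1597

0.1597


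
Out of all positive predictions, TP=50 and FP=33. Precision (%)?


Precision = TP/(TP+FP)
= 50/(50+33)
= 50/83 = 60.24%

60.24%


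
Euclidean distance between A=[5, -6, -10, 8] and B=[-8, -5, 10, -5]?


d = √((5+ 8)² + (-6+ 5)² + (-10-10)² + (8+ 5)²)
  = √(169 + 1 + 400 + 169)
  = √739 = 27.1846

27.1846


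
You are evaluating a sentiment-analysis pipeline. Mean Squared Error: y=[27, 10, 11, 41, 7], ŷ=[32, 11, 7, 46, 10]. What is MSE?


Squared errors: (27-32)²=25, (10-11)²=1, (11-7)²=16, (41-46)²=25, (7-10)²=9
Sum = 76
MSE = 76/5 = 76/5

76/5


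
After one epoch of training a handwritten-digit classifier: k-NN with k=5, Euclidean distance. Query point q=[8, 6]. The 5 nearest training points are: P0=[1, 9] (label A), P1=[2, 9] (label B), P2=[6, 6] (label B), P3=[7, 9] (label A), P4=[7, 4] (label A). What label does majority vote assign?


d(q,P0) = 7.6158  (label A)
d(q,P1) = 6.7082  (label B)
d(q,P2) = 2.0  (label B)
d(q,P3) = 3.1623  (label A)
d(q,P4) = 2.2361  (label A)
Votes: A=3, B=2
Majority → A

A


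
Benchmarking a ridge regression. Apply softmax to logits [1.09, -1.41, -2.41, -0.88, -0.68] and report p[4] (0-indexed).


Exponentials: e^1.09=2.9743, e^-1.41=0.2441, e^-2.41=0.0898, e^-0.88=0.4148, e^-0.68=0.5066
Sum = 4.2296
Softmax = [0.7032, 0.0577, 0.0212, 0.0981, 0.1198]
p[4] = 0.5066/4.2296 = 0.1198

0.1198


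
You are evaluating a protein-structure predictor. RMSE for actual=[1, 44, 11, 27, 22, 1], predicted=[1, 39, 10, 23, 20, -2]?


MSE = 55/6 = 9.1667
RMSE = √(55/6) = 3.0277

3.0277


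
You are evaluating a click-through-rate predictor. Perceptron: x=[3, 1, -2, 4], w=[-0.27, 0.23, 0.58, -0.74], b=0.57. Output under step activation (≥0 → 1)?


z = (3)·(-0.27) + (1)·(0.23) + (-2)·(0.58) + (4)·(-0.74) + 0.57
  = -4.13
step(z) = 0 (z<0)

0


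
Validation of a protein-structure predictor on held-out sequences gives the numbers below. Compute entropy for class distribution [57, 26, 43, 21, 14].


Probabilities: [57/161, 26/161, 43/161, 21/161, 14/161] ≈ [0.354, 0.1615, 0.2671, 0.1304, 0.087]
H = -((57/161)·log₂(57/161) + (26/161)·log₂(26/161) + (43/161)·log₂(43/161) + (21/161)·log₂(21/161) + (14/161)·log₂(14/161))
  = 2.1535 bits

2.1535 bits


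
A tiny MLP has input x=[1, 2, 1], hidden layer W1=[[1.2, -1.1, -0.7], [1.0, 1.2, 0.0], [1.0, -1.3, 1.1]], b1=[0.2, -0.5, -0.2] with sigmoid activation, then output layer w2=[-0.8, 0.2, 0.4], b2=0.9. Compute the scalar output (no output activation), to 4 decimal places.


z1[0] = (1.2)·(1) + (-1.1)·(2) + (-0.7)·(1) + 0.2 = -1.5
z1[1] = (1.0)·(1) + (1.2)·(2) + (0.0)·(1) - 0.5 = 2.9
z1[2] = (1.0)·(1) + (-1.3)·(2) + (1.1)·(1) - 0.2 = -0.7
h = sigmoid(z1) = [0.1824, 0.9478, 0.3318]
output = (-0.8)·(0.1824) + (0.2)·(0.9478) + (0.4)·(0.3318) + 0.9 = 1.0764

1.0764


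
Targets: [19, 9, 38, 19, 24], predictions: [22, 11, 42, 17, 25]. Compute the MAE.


Absolute errors: |19-22|=3, |9-11|=2, |38-42|=4, |19-17|=2, |24-25|=1
Sum = 12
MAE = 12/5 = 12/5

12/5


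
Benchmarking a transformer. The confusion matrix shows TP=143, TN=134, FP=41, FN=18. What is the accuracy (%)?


Accuracy = (TP+TN)/(TP+TN+FP+FN)
= (143+134)/(336)
= 277/336 = 82.44%

82.44%


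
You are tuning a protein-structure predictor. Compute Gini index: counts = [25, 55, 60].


Probabilities: [25/140, 55/140, 60/140] ≈ [0.1786, 0.3929, 0.4286]
Σpᵢ² = (625 + 3025 + 3600)/140² = 7250/19600
Gini = 1 - Σpᵢ² = 1 - 7250/19600 = 0.6301

0.6301


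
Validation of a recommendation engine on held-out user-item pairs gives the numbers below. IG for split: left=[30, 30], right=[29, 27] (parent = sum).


Parent = [59, 57], H_parent = 0.9998
H_left = 1 (n=60), H_right = 0.9991 (n=56)
H_children = (60/116)·1 + (56/116)·0.9991 = 0.9996
IG = 0.9998 - 0.9996 = 0.0002

0.0002


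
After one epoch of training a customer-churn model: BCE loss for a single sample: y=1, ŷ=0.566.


BCE = -[y·ln(p) + (1-y)·ln(1-p)]
= -1·ln(0.566) - 0
= -ln(0.566) = 0.5692

0.5692


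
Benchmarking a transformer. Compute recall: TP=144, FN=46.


Recall = TP/(TP+FN)
= 144/(144+46)
= 144/190 = 75.79%

75.79%


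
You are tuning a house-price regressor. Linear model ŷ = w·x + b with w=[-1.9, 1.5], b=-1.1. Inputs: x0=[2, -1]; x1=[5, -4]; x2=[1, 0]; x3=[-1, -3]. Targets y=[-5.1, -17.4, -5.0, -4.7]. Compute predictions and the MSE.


ŷ0 = (-1.9)·(2) + (1.5)·(-1) - 1.1 = -6.4
ŷ1 = (-1.9)·(5) + (1.5)·(-4) - 1.1 = -16.6
ŷ2 = (-1.9)·(1) + (1.5)·(0) - 1.1 = -3.0
ŷ3 = (-1.9)·(-1) + (1.5)·(-3) - 1.1 = -3.7
errors² = [1.69, 0.64, 4.0, 1.0]
MSE = 7.3300/4 = 1.8325

1.8325


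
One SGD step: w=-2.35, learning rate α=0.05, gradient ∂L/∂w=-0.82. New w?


w_new = w - α·∇
= -2.35 - 0.05·-0.82
= -2.35 + 0.041
= -2.309

-2.309


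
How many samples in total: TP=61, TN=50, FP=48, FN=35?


Total = TP + TN + FP + FN
= 61 + 50 + 48 + 35
= 194
(Predicted positive: 109, predicted negative: 85)

194


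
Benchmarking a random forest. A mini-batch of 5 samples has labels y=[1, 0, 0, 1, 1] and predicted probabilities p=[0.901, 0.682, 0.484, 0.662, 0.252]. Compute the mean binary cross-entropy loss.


L[0] = -ln(0.901) = 0.1043
L[1] = -ln(1-0.682) = -ln(0.318) = 1.1457
L[2] = -ln(1-0.484) = -ln(0.516) = 0.6616
L[3] = -ln(0.662) = 0.4125
L[4] = -ln(0.252) = 1.3783
mean = (0.1043 + 1.1457 + 0.6616 + 0.4125 + 1.3783)/5 = 0.7405

0.7405


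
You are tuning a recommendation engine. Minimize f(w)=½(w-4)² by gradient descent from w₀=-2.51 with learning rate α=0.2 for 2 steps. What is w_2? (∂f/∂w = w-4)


step 1: grad = -2.51-4 = -6.51; w = -2.51 - 0.2·(-6.51) = -1.208
step 2: grad = -1.208-4 = -5.208; w = -1.208 - 0.2·(-5.208) = -0.1664

-0.1664


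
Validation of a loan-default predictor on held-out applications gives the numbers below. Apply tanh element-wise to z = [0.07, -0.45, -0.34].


tanh(0.07) = 0.0699
tanh(-0.45) = -0.4219
tanh(-0.34) = -0.3275
result = [0.0699, -0.4219, -0.3275]

[0.0699, -0.4219, -0.3275]


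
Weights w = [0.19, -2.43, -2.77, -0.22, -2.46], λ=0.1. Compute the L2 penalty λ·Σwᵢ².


‖w‖₂² = (0.19)² + (-2.43)² + (-2.77)² + (-0.22)² + (-2.46)²
     = 0.0361 + 5.9049 + 7.6729 + 0.0484 + 6.0516
     = 19.7139
λ·‖w‖₂² = 0.1·19.7139 = 1.97139

1.97139


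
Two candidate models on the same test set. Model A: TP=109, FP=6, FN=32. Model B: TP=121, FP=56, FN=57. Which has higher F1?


Model A: P=109/115=0.9478, R=109/141=0.773, F1=2PR/(P+R)=2TP/(2TP+FP+FN)=218/256=0.8516
Model B: P=121/177=0.6836, R=121/178=0.6798, F1=2PR/(P+R)=2TP/(2TP+FP+FN)=242/355=0.6817
0.8516 > 0.6817 → Model A

Model A


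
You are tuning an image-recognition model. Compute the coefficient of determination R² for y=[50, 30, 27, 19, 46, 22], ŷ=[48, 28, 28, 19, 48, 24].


ȳ = 32.3333
SS_res = Σ(y-ŷ)² = 17
SS_tot = Σ(y-ȳ)² = 817.33
R² = 1 - SS_res/SS_tot = 1 - 0.0208 = 0.9792

0.9792


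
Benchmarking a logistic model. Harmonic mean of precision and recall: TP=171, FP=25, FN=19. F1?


Precision = 171/196 = 0.8724
Recall = 171/190 = 0.9
F1 = 2·P·R/(P+R) = 2·TP/(2·TP+FP+FN) = 342/(342+25+19) = 342/386 = 0.886

0.886


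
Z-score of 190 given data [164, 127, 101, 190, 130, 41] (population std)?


μ = 125.5, σ = 47.2679
z = (190 - 125.5)/47.2679 = 1.3646

1.3646


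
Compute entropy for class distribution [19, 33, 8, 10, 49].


Probabilities: [19/119, 33/119, 8/119, 10/119, 49/119] ≈ [0.1597, 0.2773, 0.0672, 0.084, 0.4118]
H = -((19/119)·log₂(19/119) + (33/119)·log₂(33/119) + (8/119)·log₂(8/119) + (10/119)·log₂(10/119) + (49/119)·log₂(49/119))
  = 2.0249 bits

2.0249 bits


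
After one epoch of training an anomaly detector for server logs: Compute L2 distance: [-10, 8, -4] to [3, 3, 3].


d = √((-10-3)² + (8-3)² + (-4-3)²)
  = √(169 + 25 + 49)
  = √243 = 15.5885

15.5885


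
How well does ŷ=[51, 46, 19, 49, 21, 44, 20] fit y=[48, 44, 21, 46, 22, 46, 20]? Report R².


ȳ = 35.2857
SS_res = Σ(y-ŷ)² = 31
SS_tot = Σ(y-ȳ)² = 1081.43
R² = 1 - SS_res/SS_tot = 1 - 0.0287 = 0.9713

0.9713


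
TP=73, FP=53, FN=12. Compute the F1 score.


Precision = 73/126 = 0.5794
Recall = 73/85 = 0.8588
F1 = 2·P·R/(P+R) = 2·TP/(2·TP+FP+FN) = 146/(146+53+12) = 146/211 = 0.6919

0.6919


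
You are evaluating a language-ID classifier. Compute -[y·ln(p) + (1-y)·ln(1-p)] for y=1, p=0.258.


BCE = -[y·ln(p) + (1-y)·ln(1-p)]
= -1·ln(0.258) - 0
= -ln(0.258) = 1.3548

1.3548


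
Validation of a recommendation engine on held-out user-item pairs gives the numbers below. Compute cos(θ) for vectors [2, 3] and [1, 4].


A·B = 2·1 + 3·4 = 14
‖A‖ = √13 = 3.6056, ‖B‖ = √17 = 4.1231
cos = 14/(√13·√17) = 14/√221 = 0.9417

0.9417


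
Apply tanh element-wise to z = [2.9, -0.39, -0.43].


tanh(2.9) = 0.994
tanh(-0.39) = -0.3714
tanh(-0.43) = -0.4053
result = [0.994, -0.3714, -0.4053]

[0.994, -0.3714, -0.4053]


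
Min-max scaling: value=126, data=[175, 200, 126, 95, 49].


min=49, max=200
(126-49)/(200-49) = 77/151 = 0.5099

0.5099


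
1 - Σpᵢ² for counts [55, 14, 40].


Probabilities: [55/109, 14/109, 40/109] ≈ [0.5046, 0.1284, 0.367]
Σpᵢ² = (3025 + 196 + 1600)/109² = 4821/11881
Gini = 1 - Σpᵢ² = 1 - 4821/11881 = 0.5942

0.5942


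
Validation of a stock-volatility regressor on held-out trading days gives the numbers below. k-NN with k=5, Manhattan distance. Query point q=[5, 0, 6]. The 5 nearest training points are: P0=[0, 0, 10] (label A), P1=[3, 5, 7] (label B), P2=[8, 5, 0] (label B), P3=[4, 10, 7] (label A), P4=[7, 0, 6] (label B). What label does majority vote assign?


d(q,P0) = 9  (label A)
d(q,P1) = 8  (label B)
d(q,P2) = 14  (label B)
d(q,P3) = 12  (label A)
d(q,P4) = 2  (label B)
Votes: A=2, B=3
Majority → B

B


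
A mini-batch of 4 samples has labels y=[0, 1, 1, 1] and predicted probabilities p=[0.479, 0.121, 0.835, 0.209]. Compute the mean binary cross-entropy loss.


L[0] = -ln(1-0.479) = -ln(0.521) = 0.652
L[1] = -ln(0.121) = 2.112
L[2] = -ln(0.835) = 0.1803
L[3] = -ln(0.209) = 1.5654
mean = (0.652 + 2.112 + 0.1803 + 1.5654)/4 = 1.1274

1.1274


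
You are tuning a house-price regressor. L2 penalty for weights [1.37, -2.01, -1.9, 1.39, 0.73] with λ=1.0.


‖w‖₂² = (1.37)² + (-2.01)² + (-1.9)² + (1.39)² + (0.73)²
     = 1.8769 + 4.0401 + 3.61 + 1.9321 + 0.5329
     = 11.992
λ·‖w‖₂² = 1.0·11.992 = 11.992

11.992


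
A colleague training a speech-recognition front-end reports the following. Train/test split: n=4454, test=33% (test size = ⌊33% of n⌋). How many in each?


Test = ⌊4454·33/100⌋ = 1469
Train = 4454 - 1469 = 2985

Train: 2985, Test: 1469


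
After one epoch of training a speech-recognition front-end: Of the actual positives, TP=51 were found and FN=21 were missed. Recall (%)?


Recall = TP/(TP+FN)
= 51/(51+21)
= 51/72 = 70.83%

70.83%


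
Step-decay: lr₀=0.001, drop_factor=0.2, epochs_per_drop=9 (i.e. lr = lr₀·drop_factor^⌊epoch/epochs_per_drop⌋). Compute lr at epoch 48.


n_drops = ⌊48/9⌋ = 5
lr = 0.001·0.2^5 = 0.001·0.00032 = 0.00000032

0.00000032
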